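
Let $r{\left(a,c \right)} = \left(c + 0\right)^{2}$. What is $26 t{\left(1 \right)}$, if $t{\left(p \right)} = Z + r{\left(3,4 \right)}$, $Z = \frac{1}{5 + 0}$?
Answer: $\frac{2106}{5} \approx 421.2$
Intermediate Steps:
$r{\left(a,c \right)} = c^{2}$
$Z = \frac{1}{5} \approx 0.2$
$t{\left(p \right)} = \frac{81}{5}$ ($t{\left(p \right)} = \frac{1}{5} + 4^{2} = \frac{1}{5} + 16 = \frac{81}{5}$)
$26 t{\left(1 \right)} = 26 \cdot \frac{81}{5} = \frac{2106}{5}$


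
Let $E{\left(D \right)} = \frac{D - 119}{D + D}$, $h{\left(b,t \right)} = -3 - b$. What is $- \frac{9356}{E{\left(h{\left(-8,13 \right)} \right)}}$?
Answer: $\frac{46780}{57} \approx 820.7$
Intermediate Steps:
$E{\left(D \right)} = \frac{-119 + D}{2 D}$
$- \frac{9356}{E{\left(h{\left(-8,13 \right)} \right)}} = - \frac{9356}{\frac{1}{2} \frac{1}{-3 - -8} \left(-119 - -5\right)} = - \frac{9356}{\frac{1}{2} \frac{1}{-3 + 8} \left(-119 + \left(-3 + 8\right)\right)} = - \frac{9356}{\frac{1}{2} \cdot \frac{1}{5} \left(-119 + 5\right)} = - \frac{9356}{\frac{1}{2} \cdot \frac{1}{5} \left(-114\right)} = - \frac{9356}{- \frac{57}{5}} = \left(-9356\right) \left(- \frac{5}{57}\right) = \frac{46780}{57}$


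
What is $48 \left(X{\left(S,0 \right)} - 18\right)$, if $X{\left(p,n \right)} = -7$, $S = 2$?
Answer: $-1200$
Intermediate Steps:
$48 \left(X{\left(S,0 \right)} - 18\right) = 48 \left(-7 - 18\right) = 48 \left(-25\right) = -1200$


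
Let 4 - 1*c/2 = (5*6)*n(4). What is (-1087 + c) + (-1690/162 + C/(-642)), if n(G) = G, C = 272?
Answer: -11525860/8667 ≈ -1329.9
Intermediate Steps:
c = -232 (c = 8 - 2*5*6*4 = 8 - 60*4 = 8 - 2*120 = 8 - 240 = -232)
(-1087 + c) + (-1690/162 + C/(-642)) = (-1087 - 232) + (-1690/162 + 272/(-642)) = -1319 + (-1690*1/162 + 272*(-1/642)) = -1319 + (-845/81 - 136/321) = -1319 - 94087/8667 = -11525860/8667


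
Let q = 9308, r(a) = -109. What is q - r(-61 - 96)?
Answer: 9417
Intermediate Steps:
q - r(-61 - 96) = 9308 - 1*(-109) = 9308 + 109 = 9417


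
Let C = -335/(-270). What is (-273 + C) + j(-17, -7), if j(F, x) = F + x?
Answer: -15971/54 ≈ -295.76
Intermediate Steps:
C = 67/54 (C = -335*(-1/270) = 67/54 ≈ 1.2407)
(-273 + C) + j(-17, -7) = (-273 + 67/54) + (-17 - 7) = -14675/54 - 24 = -15971/54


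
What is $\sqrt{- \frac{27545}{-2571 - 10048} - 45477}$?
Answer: $\frac{i \sqrt{7241371734442}}{12619} \approx 213.25 i$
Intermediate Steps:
$\sqrt{- \frac{27545}{-2571 - 10048} - 45477} = \sqrt{- \frac{27545}{-12619} - 45477} = \sqrt{\left(-27545\right) \left(- \frac{1}{12619}\right) - 45477} = \sqrt{\frac{27545}{12619} - 45477} = \sqrt{- \frac{573846718}{12619}} = \frac{i \sqrt{7241371734442}}{12619}$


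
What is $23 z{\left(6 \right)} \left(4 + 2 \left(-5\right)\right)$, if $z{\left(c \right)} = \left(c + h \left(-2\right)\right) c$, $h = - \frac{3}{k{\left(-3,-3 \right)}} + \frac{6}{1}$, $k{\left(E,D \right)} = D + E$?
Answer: $5796$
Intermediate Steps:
$h = \frac{13}{2}$ ($h = - \frac{3}{-3 - 3} + \frac{6}{1} = - \frac{3}{-6} + 6 \cdot 1 = \left(-3\right) \left(- \frac{1}{6}\right) + 6 = \frac{1}{2} + 6 = \frac{13}{2} \approx 6.5$)
$z{\left(c \right)} = c \left(-13 + c\right)$ ($z{\left(c \right)} = \left(c + \frac{13}{2} \left(-2\right)\right) c = \left(c - 13\right) c = \left(-13 + c\right) c = c \left(-13 + c\right)$)
$23 z{\left(6 \right)} \left(4 + 2 \left(-5\right)\right) = 23 \cdot 6 \left(-13 + 6\right) \left(4 + 2 \left(-5\right)\right) = 23 \cdot 6 \left(-7\right) \left(4 - 10\right) = 23 \left(-42\right) \left(-6\right) = \left(-966\right) \left(-6\right) = 5796$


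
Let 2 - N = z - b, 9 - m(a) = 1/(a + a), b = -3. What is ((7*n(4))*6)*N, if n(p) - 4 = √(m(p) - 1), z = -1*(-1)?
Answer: -336 - 63*√14 ≈ -571.72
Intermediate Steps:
z = 1
m(a) = 9 - 1/(2*a) (m(a) = 9 - 1/(a + a) = 9 - 1/(2*a))
n(p) = 4 + √(8 - 1/(2*p)) (n(p) = 4 + √((9 - 1/(2*p)) - 1) = 4 + √(8 - 1/(2*p)))
N = -2 (N = 2 - (1 - 1*(-3)) = 2 - (1 + 3) = 2 - 1*4 = 2 - 4 = -2)
((7*n(4))*6)*N = ((7*(4 + √(32 - 2/4)/2))*6)*(-2) = ((7*(4 + √(32 - 2*¼)/2))*6)*(-2) = ((7*(4 + √(32 - ½)/2))*6)*(-2) = ((7*(4 + √(63/2)/2))*6)*(-2) = ((7*(4 + (3*√14/2)/2))*6)*(-2) = ((7*(4 + 3*√14/4))*6)*(-2) = ((28 + 21*√14/4)*6)*(-2) = (168 + 63*√14/2)*(-2) = -336 - 63*√14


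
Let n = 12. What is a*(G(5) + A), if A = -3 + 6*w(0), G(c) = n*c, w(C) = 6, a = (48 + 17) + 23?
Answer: 8184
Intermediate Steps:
a = 88 (a = 65 + 23 = 88)
G(c) = 12*c
A = 33 (A = -3 + 6*6 = -3 + 36 = 33)
a*(G(5) + A) = 88*(12*5 + 33) = 88*(60 + 33) = 88*93 = 8184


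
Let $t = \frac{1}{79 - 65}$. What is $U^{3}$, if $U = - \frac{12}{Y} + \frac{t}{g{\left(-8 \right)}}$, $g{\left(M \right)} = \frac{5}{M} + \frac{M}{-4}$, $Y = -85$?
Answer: $\frac{2019487744}{280368328625} \approx 0.007203$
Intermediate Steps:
$t = \frac{1}{14} \approx 0.071429$
$g{\left(M \right)} = \frac{5}{M} - \frac{M}{4}$ ($g{\left(M \right)} = \frac{5}{M} + M \left(- \frac{1}{4}\right) = \frac{5}{M} - \frac{M}{4}$)
$U = \frac{1264}{6545}$ ($U = - \frac{12}{-85} + \frac{1}{14 \left(\frac{5}{-8} - -2\right)} = \left(-12\right) \left(- \frac{1}{85}\right) + \frac{1}{14 \left(5 \left(- \frac{1}{8}\right) + 2\right)} = \frac{12}{85} + \frac{1}{14 \left(- \frac{5}{8} + 2\right)} = \frac{12}{85} + \frac{1}{14 \cdot \frac{11}{8}} = \frac{12}{85} + \frac{1}{14} \cdot \frac{8}{11} = \frac{12}{85} + \frac{4}{77} = \frac{1264}{6545} \approx 0.19312$)
$U^{3} = \left(\frac{1264}{6545}\right)^{3} = \frac{2019487744}{280368328625}$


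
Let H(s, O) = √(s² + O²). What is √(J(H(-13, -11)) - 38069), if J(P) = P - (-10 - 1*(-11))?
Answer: √(-38070 + √290) ≈ 195.07*I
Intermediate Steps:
H(s, O) = √(O² + s²)
J(P) = -1 + P (J(P) = P - (-10 + 11) = P - 1*1 = P - 1 = -1 + P)
√(J(H(-13, -11)) - 38069) = √((-1 + √((-11)² + (-13)²)) - 38069) = √((-1 + √(121 + 169)) - 38069) = √((-1 + √290) - 38069) = √(-38070 + √290)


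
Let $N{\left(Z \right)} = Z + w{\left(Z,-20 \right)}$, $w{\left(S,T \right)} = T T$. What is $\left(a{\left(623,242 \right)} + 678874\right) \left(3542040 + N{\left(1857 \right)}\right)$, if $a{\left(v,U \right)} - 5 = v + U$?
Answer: $2409214619968$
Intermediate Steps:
$w{\left(S,T \right)} = T^{2}$
$a{\left(v,U \right)} = 5 + U + v$ ($a{\left(v,U \right)} = 5 + \left(v + U\right) = 5 + \left(U + v\right) = 5 + U + v$)
$N{\left(Z \right)} = 400 + Z$ ($N{\left(Z \right)} = Z + \left(-20\right)^{2} = Z + 400 = 400 + Z$)
$\left(a{\left(623,242 \right)} + 678874\right) \left(3542040 + N{\left(1857 \right)}\right) = \left(\left(5 + 242 + 623\right) + 678874\right) \left(3542040 + \left(400 + 1857\right)\right) = \left(870 + 678874\right) \left(3542040 + 2257\right) = 679744 \cdot 3544297 = 2409214619968$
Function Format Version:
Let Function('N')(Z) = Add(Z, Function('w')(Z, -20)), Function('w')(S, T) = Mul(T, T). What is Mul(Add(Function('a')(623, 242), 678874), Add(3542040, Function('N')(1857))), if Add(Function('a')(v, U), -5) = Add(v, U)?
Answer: 2409214619968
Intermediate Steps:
Function('w')(S, T) = Pow(T, 2)
Function('a')(v, U) = Add(5, U, v) (Function('a')(v, U) = Add(5, Add(v, U)) = Add(5, Add(U, v)) = Add(5, U, v))
Function('N')(Z) = Add(400, Z) (Function('N')(Z) = Add(Z, Pow(-20, 2)) = Add(Z, 400) = Add(400, Z))
Mul(Add(Function('a')(623, 242), 678874), Add(3542040, Function('N')(1857))) = Mul(Add(Add(5, 242, 623), 678874), Add(3542040, Add(400, 1857))) = Mul(Add(870, 678874), Add(3542040, 2257)) = Mul(679744, 3544297) = 2409214619968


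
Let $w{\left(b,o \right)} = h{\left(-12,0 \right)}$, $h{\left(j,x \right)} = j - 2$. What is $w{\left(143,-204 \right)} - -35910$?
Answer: $35896$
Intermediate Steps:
$h{\left(j,x \right)} = -2 + j$
$w{\left(b,o \right)} = -14$ ($w{\left(b,o \right)} = -2 - 12 = -14$)
$w{\left(143,-204 \right)} - -35910 = -14 - -35910 = -14 + 35910 = 35896$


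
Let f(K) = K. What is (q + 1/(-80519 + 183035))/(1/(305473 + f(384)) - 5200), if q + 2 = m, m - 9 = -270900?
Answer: 8493914002871459/163047228199884 ≈ 52.095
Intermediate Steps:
m = -270891 (m = 9 - 270900 = -270891)
q = -270893 (q = -2 - 270891 = -270893)
(q + 1/(-80519 + 183035))/(1/(305473 + f(384)) - 5200) = (-270893 + 1/(-80519 + 183035))/(1/(305473 + 384) - 5200) = (-270893 + 1/102516)/(1/305857 - 5200) = -27770866787/(102516*(-1590456399/305857)) = -27770866787/102516*(-305857/1590456399) = 8493914002871459/163047228199884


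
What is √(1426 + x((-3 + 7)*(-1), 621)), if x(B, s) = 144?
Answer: √1570 ≈ 39.623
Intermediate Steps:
√(1426 + x((-3 + 7)*(-1), 621)) = √(1426 + 144) = √1570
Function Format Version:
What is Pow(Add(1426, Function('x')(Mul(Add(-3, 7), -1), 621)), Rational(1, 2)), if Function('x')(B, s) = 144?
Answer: Pow(1570, Rational(1, 2)) ≈ 39.623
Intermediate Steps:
Pow(Add(1426, Function('x')(Mul(Add(-3, 7), -1), 621)), Rational(1, 2)) = Pow(Add(1426, 144), Rational(1, 2)) = Pow(1570, Rational(1, 2))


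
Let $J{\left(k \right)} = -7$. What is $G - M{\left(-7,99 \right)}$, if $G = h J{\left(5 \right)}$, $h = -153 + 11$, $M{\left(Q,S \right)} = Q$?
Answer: $1001$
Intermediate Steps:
$h = -142$
$G = 994$ ($G = \left(-142\right) \left(-7\right) = 994$)
$G - M{\left(-7,99 \right)} = 994 - -7 = 994 + 7 = 1001$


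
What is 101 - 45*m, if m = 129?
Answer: -5704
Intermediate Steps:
101 - 45*m = 101 - 45*129 = 101 - 5805 = -5704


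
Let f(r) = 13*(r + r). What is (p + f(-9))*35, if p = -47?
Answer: -9835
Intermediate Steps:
f(r) = 26*r (f(r) = 13*(2*r) = 26*r)
(p + f(-9))*35 = (-47 + 26*(-9))*35 = (-47 - 234)*35 = -281*35 = -9835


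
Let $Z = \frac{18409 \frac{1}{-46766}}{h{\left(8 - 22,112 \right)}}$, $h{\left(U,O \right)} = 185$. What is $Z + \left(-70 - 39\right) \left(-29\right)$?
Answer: $\frac{27348036901}{8651710} \approx 3161.0$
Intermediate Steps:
$Z = - \frac{18409}{8651710}$ ($Z = \frac{18409 \frac{1}{-46766}}{185} = 18409 \left(- \frac{1}{46766}\right) \frac{1}{185} = \left(- \frac{18409}{46766}\right) \frac{1}{185} = - \frac{18409}{8651710} \approx -0.0021278$)
$Z + \left(-70 - 39\right) \left(-29\right) = - \frac{18409}{8651710} + \left(-70 - 39\right) \left(-29\right) = - \frac{18409}{8651710} - -3161 = - \frac{18409}{8651710} + 3161 = \frac{27348036901}{8651710}$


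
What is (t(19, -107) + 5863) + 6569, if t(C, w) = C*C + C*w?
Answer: 10760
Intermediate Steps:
t(C, w) = C**2 + C*w
(t(19, -107) + 5863) + 6569 = (19*(19 - 107) + 5863) + 6569 = (19*(-88) + 5863) + 6569 = (-1672 + 5863) + 6569 = 4191 + 6569 = 10760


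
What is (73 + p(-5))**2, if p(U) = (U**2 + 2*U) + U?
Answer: 6889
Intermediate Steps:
p(U) = U**2 + 3*U
(73 + p(-5))**2 = (73 - 5*(3 - 5))**2 = (73 - 5*(-2))**2 = (73 + 10)**2 = 83**2 = 6889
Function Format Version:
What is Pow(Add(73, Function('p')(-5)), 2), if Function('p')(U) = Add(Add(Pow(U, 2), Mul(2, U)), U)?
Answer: 6889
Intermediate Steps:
Function('p')(U) = Add(Pow(U, 2), Mul(3, U))
Pow(Add(73, Function('p')(-5)), 2) = Pow(Add(73, Mul(-5, Add(3, -5))), 2) = Pow(Add(73, Mul(-5, -2)), 2) = Pow(Add(73, 10), 2) = Pow(83, 2) = 6889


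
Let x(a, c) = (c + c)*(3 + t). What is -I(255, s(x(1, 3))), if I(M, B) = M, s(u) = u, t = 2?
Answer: -255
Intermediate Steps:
x(a, c) = 10*c (x(a, c) = (c + c)*(3 + 2) = (2*c)*5 = 10*c)
-I(255, s(x(1, 3))) = -1*255 = -255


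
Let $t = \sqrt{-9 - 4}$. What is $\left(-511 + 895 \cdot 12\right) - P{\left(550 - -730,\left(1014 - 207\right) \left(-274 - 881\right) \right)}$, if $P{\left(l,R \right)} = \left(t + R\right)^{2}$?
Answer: $-868782436983 + 1864170 i \sqrt{13} \approx -8.6878 \cdot 10^{11} + 6.7214 \cdot 10^{6} i$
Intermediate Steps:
$t = i \sqrt{13}$ ($t = \sqrt{-13} = i \sqrt{13} \approx 3.6056 i$)
$P{\left(l,R \right)} = \left(R + i \sqrt{13}\right)^{2}$ ($P{\left(l,R \right)} = \left(i \sqrt{13} + R\right)^{2} = \left(R + i \sqrt{13}\right)^{2}$)
$\left(-511 + 895 \cdot 12\right) - P{\left(550 - -730,\left(1014 - 207\right) \left(-274 - 881\right) \right)} = \left(-511 + 895 \cdot 12\right) - \left(\left(1014 - 207\right) \left(-274 - 881\right) + i \sqrt{13}\right)^{2} = \left(-511 + 10740\right) - \left(807 \left(-1155\right) + i \sqrt{13}\right)^{2} = 10229 - \left(-932085 + i \sqrt{13}\right)^{2}$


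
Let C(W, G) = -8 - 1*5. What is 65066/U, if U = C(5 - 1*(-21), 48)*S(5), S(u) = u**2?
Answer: -65066/325 ≈ -200.20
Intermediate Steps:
C(W, G) = -13 (C(W, G) = -8 - 5 = -13)
U = -325 (U = -13*5**2 = -13*25 = -325)
65066/U = 65066/(-325) = 65066*(-1/325) = -65066/325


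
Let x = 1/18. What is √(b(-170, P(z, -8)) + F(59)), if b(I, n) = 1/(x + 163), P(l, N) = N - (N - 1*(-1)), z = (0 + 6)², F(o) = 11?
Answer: √94809305/2935 ≈ 3.3176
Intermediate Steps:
x = 1/18 ≈ 0.055556
z = 36 (z = 6² = 36)
P(l, N) = -1 (P(l, N) = N - (N + 1) = N - (1 + N) = N + (-1 - N) = -1)
b(I, n) = 18/2935 (b(I, n) = 1/(1/18 + 163) = 1/(2935/18) = 18/2935)
√(b(-170, P(z, -8)) + F(59)) = √(18/2935 + 11) = √(32303/2935) = √94809305/2935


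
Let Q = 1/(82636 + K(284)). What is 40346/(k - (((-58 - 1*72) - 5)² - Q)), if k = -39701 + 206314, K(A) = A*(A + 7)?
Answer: 6668386880/24525568641 ≈ 0.27190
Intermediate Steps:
K(A) = A*(7 + A)
Q = 1/165280 (Q = 1/(82636 + 284*(7 + 284)) = 1/(82636 + 284*291) = 1/(82636 + 82644) = 1/165280 ≈ 6.0503e-6)
k = 166613
40346/(k - (((-58 - 1*72) - 5)² - Q)) = 40346/(166613 - (((-58 - 1*72) - 5)² - 1*1/165280)) = 40346/(166613 - (((-58 - 72) - 5)² - 1/165280)) = 40346/(166613 - ((-130 - 5)² - 1/165280)) = 40346/(166613 - ((-135)² - 1/165280)) = 40346/(166613 - (18225 - 1/165280)) = 40346/(166613 - 1*3012227999/165280) = 40346/(166613 - 3012227999/165280) = 40346/(24525568641/165280) = 40346*(165280/24525568641) = 6668386880/24525568641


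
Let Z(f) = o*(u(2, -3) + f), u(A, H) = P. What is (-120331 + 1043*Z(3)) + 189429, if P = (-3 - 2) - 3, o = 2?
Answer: 58668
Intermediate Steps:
P = -8 (P = -5 - 3 = -8)
u(A, H) = -8
Z(f) = -16 + 2*f (Z(f) = 2*(-8 + f) = -16 + 2*f)
(-120331 + 1043*Z(3)) + 189429 = (-120331 + 1043*(-16 + 2*3)) + 189429 = (-120331 + 1043*(-16 + 6)) + 189429 = (-120331 + 1043*(-10)) + 189429 = (-120331 - 10430) + 189429 = -130761 + 189429 = 58668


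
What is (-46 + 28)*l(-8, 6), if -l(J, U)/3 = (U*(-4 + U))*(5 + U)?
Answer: 7128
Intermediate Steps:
l(J, U) = -3*U*(-4 + U)*(5 + U)
(-46 + 28)*l(-8, 6) = (-46 + 28)*(3*6*(20 - 1*6 - 1*6**2)) = -54*6*(20 - 6 - 1*36) = -54*6*(20 - 6 - 36) = -54*6*(-22) = -18*(-396) = 7128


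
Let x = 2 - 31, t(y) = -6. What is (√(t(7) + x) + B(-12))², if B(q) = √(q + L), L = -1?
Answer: -48 - 2*√455 ≈ -90.661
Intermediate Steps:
x = -29
B(q) = √(-1 + q) (B(q) = √(q - 1) = √(-1 + q))
(√(t(7) + x) + B(-12))² = (√(-6 - 29) + √(-1 - 12))² = (√(-35) + √(-13))² = (I*√35 + I*√13)² = (I*√13 + I*√35)²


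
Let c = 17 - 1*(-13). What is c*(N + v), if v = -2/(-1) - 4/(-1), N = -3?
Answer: 90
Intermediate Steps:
c = 30 (c = 17 + 13 = 30)
v = 6 (v = -2*(-1) - 4*(-1) = 2 + 4 = 6)
c*(N + v) = 30*(-3 + 6) = 30*3 = 90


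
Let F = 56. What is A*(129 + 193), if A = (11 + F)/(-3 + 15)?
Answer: 10787/6 ≈ 1797.8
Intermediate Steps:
A = 67/12 (A = (11 + 56)/(-3 + 15) = 67/12 ≈ 5.5833)
A*(129 + 193) = 67*(129 + 193)/12 = (67/12)*322 = 10787/6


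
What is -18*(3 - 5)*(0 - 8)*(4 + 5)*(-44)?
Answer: 114048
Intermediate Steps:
-18*(3 - 5)*(0 - 8)*(4 + 5)*(-44) = -18*(-2*(-8))*9*(-44) = -288*9*(-44) = -18*144*(-44) = -2592*(-44) = 114048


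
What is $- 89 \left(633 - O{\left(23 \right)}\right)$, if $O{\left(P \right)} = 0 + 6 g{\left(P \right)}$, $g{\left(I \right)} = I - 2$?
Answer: $-45123$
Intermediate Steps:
$g{\left(I \right)} = -2 + I$
$O{\left(P \right)} = -12 + 6 P$ ($O{\left(P \right)} = 0 + 6 \left(-2 + P\right) = 0 + \left(-12 + 6 P\right) = -12 + 6 P$)
$- 89 \left(633 - O{\left(23 \right)}\right) = - 89 \left(633 - \left(-12 + 6 \cdot 23\right)\right) = - 89 \left(633 - \left(-12 + 138\right)\right) = - 89 \left(633 - 126\right) = \left(-89\right) 507 = -45123$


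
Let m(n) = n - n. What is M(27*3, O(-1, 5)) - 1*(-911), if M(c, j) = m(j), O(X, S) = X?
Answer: 911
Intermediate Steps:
m(n) = 0
M(c, j) = 0
M(27*3, O(-1, 5)) - 1*(-911) = 0 - 1*(-911) = 0 + 911 = 911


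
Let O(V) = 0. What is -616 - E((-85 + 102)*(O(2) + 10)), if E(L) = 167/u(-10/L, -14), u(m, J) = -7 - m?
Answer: -69849/118 ≈ -591.94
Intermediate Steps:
E(L) = 167/(-7 + 10/L) (E(L) = 167/(-7 - (-10)/L) = 167/(-7 + 10/L))
-616 - E((-85 + 102)*(O(2) + 10)) = -616 - (-167)*(-85 + 102)*(0 + 10)/(-10 + 7*((-85 + 102)*(0 + 10))) = -616 - (-167)*17*10/(-10 + 7*(17*10)) = -616 - (-167)*170/(-10 + 7*170) = -616 - (-167)*170/(-10 + 1190) = -616 - (-167)*170/1180 = -616 - 1*(-2839/118) = -616 + 2839/118 = -69849/118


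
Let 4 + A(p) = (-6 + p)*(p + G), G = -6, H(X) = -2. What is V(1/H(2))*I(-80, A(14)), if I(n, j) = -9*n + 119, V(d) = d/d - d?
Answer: 2517/2 ≈ 1258.5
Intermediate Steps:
V(d) = 1 - d
A(p) = -4 + (-6 + p)² (A(p) = -4 + (-6 + p)*(p - 6) = -4 + (-6 + p)*(-6 + p) = -4 + (-6 + p)²)
I(n, j) = 119 - 9*n
V(1/H(2))*I(-80, A(14)) = (1 - 1/(-2))*(119 - 9*(-80)) = (1 - 1*(-½))*(119 + 720) = (1 + ½)*839 = (3/2)*839 = 2517/2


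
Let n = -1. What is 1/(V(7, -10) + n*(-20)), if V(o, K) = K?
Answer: 1/10 ≈ 0.10000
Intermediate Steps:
1/(V(7, -10) + n*(-20)) = 1/(-10 - 1*(-20)) = 1/(-10 + 20) = 1/10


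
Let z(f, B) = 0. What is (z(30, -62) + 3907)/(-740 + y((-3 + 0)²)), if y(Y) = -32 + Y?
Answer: -3907/763 ≈ -5.1206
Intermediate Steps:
(z(30, -62) + 3907)/(-740 + y((-3 + 0)²)) = (0 + 3907)/(-740 + (-32 + (-3 + 0)²)) = 3907/(-740 + (-32 + (-3)²)) = 3907/(-740 + (-32 + 9)) = 3907/(-740 - 23) = 3907/(-763) = 3907*(-1/763) = -3907/763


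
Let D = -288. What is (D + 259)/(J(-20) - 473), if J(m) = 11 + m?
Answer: 29/482 ≈ 0.060166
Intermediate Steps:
(D + 259)/(J(-20) - 473) = (-288 + 259)/((11 - 20) - 473) = -29/(-9 - 473) = -29/(-482) = -29*(-1/482) = 29/482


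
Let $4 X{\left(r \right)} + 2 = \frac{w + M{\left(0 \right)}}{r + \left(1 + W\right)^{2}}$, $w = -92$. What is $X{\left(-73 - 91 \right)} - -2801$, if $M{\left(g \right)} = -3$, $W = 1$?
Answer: $\frac{358483}{128} \approx 2800.6$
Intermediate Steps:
$X{\left(r \right)} = - \frac{1}{2} - \frac{95}{4 \left(4 + r\right)}$ ($X{\left(r \right)} = - \frac{1}{2} + \frac{\left(-92 - 3\right) \frac{1}{r + \left(1 + 1\right)^{2}}}{4} = - \frac{1}{2} + \frac{\left(-95\right) \frac{1}{r + 2^{2}}}{4} = - \frac{1}{2} + \frac{\left(-95\right) \frac{1}{r + 4}}{4} = - \frac{1}{2} + \frac{\left(-95\right) \frac{1}{4 + r}}{4} = - \frac{1}{2} - \frac{95}{4 \left(4 + r\right)}$)
$X{\left(-73 - 91 \right)} - -2801 = \frac{-103 - 2 \left(-73 - 91\right)}{4 \left(4 - 164\right)} - -2801 = \frac{-103 - 2 \left(-73 - 91\right)}{4 \left(4 - 164\right)} + 2801 = \frac{-103 - -328}{4 \left(4 - 164\right)} + 2801 = \frac{-103 + 328}{4 \left(-160\right)} + 2801 = \frac{1}{4} \left(- \frac{1}{160}\right) 225 + 2801 = - \frac{45}{128} + 2801 = \frac{358483}{128}$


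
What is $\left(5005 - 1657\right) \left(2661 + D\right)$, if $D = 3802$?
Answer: $21638124$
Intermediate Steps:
$\left(5005 - 1657\right) \left(2661 + D\right) = \left(5005 - 1657\right) \left(2661 + 3802\right) = 3348 \cdot 6463 = 21638124$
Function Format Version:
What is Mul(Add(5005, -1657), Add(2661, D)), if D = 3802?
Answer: 21638124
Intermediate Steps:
Mul(Add(5005, -1657), Add(2661, D)) = Mul(Add(5005, -1657), Add(2661, 3802)) = Mul(3348, 6463) = 21638124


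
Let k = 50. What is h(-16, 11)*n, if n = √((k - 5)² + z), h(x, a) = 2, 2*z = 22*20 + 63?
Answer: √9106 ≈ 95.425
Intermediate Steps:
z = 503/2 (z = (22*20 + 63)/2 = (440 + 63)/2 = (½)*503 = 503/2 ≈ 251.50)
n = √9106/2 (n = √((50 - 5)² + 503/2) = √(45² + 503/2) = √(2025 + 503/2) = √(4553/2) = √9106/2 ≈ 47.713)
h(-16, 11)*n = 2*(√9106/2) = √9106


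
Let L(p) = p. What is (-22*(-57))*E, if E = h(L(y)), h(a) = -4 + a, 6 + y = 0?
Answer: -12540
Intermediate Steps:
y = -6 (y = -6 + 0 = -6)
E = -10 (E = -4 - 6 = -10)
(-22*(-57))*E = -22*(-57)*(-10) = 1254*(-10) = -12540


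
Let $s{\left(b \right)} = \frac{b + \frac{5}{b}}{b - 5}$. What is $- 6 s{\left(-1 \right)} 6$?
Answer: $-36$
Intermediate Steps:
$s{\left(b \right)} = \frac{b + \frac{5}{b}}{-5 + b}$
$- 6 s{\left(-1 \right)} 6 = - 6 \frac{5 + \left(-1\right)^{2}}{\left(-1\right) \left(-5 - 1\right)} 6 = - 6 \left(- \frac{5 + 1}{-6}\right) 6 = - 6 \left(\left(-1\right) \left(- \frac{1}{6}\right) 6\right) 6 = \left(-6\right) 1 \cdot 6 = \left(-6\right) 6 = -36$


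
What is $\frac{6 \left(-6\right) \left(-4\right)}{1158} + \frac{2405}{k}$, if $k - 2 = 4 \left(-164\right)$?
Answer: $- \frac{448469}{126222} \approx -3.553$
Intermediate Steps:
$k = -654$ ($k = 2 + 4 \left(-164\right) = 2 - 656 = -654$)
$\frac{6 \left(-6\right) \left(-4\right)}{1158} + \frac{2405}{k} = \frac{6 \left(-6\right) \left(-4\right)}{1158} + \frac{2405}{-654} = \left(-36\right) \left(-4\right) \frac{1}{1158} + 2405 \left(- \frac{1}{654}\right) = 144 \cdot \frac{1}{1158} - \frac{2405}{654} = \frac{24}{193} - \frac{2405}{654} = - \frac{448469}{126222}$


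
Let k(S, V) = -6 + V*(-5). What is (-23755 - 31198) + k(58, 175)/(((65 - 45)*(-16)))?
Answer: -17584079/320 ≈ -54950.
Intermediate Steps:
k(S, V) = -6 - 5*V
(-23755 - 31198) + k(58, 175)/(((65 - 45)*(-16))) = (-23755 - 31198) + (-6 - 5*175)/(((65 - 45)*(-16))) = -54953 + (-6 - 875)/((20*(-16))) = -54953 - 881/(-320) = -54953 - 881*(-1/320) = -54953 + 881/320 = -17584079/320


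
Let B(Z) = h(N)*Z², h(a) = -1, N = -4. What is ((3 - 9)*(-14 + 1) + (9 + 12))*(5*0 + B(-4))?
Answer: -1584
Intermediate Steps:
B(Z) = -Z²
((3 - 9)*(-14 + 1) + (9 + 12))*(5*0 + B(-4)) = ((3 - 9)*(-14 + 1) + (9 + 12))*(5*0 - 1*(-4)²) = (-6*(-13) + 21)*(0 - 1*16) = (78 + 21)*(0 - 16) = 99*(-16) = -1584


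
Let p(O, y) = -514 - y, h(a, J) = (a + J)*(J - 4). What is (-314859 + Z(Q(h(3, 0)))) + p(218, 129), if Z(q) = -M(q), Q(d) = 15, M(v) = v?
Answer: -315517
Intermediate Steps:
h(a, J) = (-4 + J)*(J + a) (h(a, J) = (J + a)*(-4 + J) = (-4 + J)*(J + a))
Z(q) = -q
(-314859 + Z(Q(h(3, 0)))) + p(218, 129) = (-314859 - 1*15) + (-514 - 1*129) = (-314859 - 15) + (-514 - 129) = -314874 - 643 = -315517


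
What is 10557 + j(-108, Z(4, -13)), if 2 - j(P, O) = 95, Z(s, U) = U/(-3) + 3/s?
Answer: 10464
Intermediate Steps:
Z(s, U) = 3/s - U/3 (Z(s, U) = U*(-⅓) + 3/s = -U/3 + 3/s = 3/s - U/3)
j(P, O) = -93 (j(P, O) = 2 - 1*95 = 2 - 95 = -93)
10557 + j(-108, Z(4, -13)) = 10557 - 93 = 10464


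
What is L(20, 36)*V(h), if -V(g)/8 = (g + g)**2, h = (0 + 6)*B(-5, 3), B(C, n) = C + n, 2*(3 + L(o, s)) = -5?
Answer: 25344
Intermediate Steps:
L(o, s) = -11/2 (L(o, s) = -3 + (1/2)*(-5) = -3 - 5/2 = -11/2)
h = -12 (h = (0 + 6)*(-5 + 3) = 6*(-2) = -12)
V(g) = -32*g**2 (V(g) = -8*(g + g)**2 = -8*4*g**2 = -32*g**2)
L(20, 36)*V(h) = -(-176)*(-12)**2 = -(-176)*144 = -11/2*(-4608) = 25344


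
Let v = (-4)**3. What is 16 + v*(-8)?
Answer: 528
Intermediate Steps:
v = -64
16 + v*(-8) = 16 - 64*(-8) = 16 + 512 = 528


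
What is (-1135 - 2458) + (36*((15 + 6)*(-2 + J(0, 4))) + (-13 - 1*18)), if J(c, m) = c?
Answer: -5136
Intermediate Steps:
(-1135 - 2458) + (36*((15 + 6)*(-2 + J(0, 4))) + (-13 - 1*18)) = (-1135 - 2458) + (36*((15 + 6)*(-2 + 0)) + (-13 - 1*18)) = -3593 + (36*(21*(-2)) + (-13 - 18)) = -3593 + (36*(-42) - 31) = -3593 + (-1512 - 31) = -3593 - 1543 = -5136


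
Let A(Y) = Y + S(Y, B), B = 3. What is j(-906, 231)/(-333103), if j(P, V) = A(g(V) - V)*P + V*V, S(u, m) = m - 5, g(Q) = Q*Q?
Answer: 48080607/333103 ≈ 144.34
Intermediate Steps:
g(Q) = Q²
S(u, m) = -5 + m
A(Y) = -2 + Y (A(Y) = Y + (-5 + 3) = Y - 2 = -2 + Y)
j(P, V) = V² + P*(-2 + V² - V) (j(P, V) = (-2 + (V² - V))*P + V*V = (-2 + V² - V)*P + V² = P*(-2 + V² - V) + V² = V² + P*(-2 + V² - V))
j(-906, 231)/(-333103) = (231² - 906*(-2 + 231² - 1*231))/(-333103) = (53361 - 906*(-2 + 53361 - 231))*(-1/333103) = (53361 - 906*53128)*(-1/333103) = (53361 - 48133968)*(-1/333103) = -48080607*(-1/333103) = 48080607/333103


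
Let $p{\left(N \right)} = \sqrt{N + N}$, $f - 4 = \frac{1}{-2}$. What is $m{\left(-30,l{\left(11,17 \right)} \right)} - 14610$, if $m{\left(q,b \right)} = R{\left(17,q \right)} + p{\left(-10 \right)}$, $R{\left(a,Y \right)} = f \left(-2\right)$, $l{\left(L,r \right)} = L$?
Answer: $-14617 + 2 i \sqrt{5} \approx -14617.0 + 4.4721 i$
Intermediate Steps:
$f = \frac{7}{2}$ ($f = 4 + \frac{1}{-2} = 4 - \frac{1}{2} = \frac{7}{2} \approx 3.5$)
$p{\left(N \right)} = \sqrt{2} \sqrt{N}$ ($p{\left(N \right)} = \sqrt{2 N} = \sqrt{2} \sqrt{N}$)
$R{\left(a,Y \right)} = -7$ ($R{\left(a,Y \right)} = \frac{7}{2} \left(-2\right) = -7$)
$m{\left(q,b \right)} = -7 + 2 i \sqrt{5}$ ($m{\left(q,b \right)} = -7 + \sqrt{2} \sqrt{-10} = -7 + \sqrt{2} i \sqrt{10} = -7 + 2 i \sqrt{5}$)
$m{\left(-30,l{\left(11,17 \right)} \right)} - 14610 = \left(-7 + 2 i \sqrt{5}\right) - 14610 = -14617 + 2 i \sqrt{5}$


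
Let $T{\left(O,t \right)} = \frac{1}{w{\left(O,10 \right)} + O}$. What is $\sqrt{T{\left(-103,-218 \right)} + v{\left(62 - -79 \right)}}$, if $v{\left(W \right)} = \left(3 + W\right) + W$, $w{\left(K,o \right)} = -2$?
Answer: $\frac{2 \sqrt{785505}}{105} \approx 16.882$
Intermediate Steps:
$v{\left(W \right)} = 3 + 2 W$
$T{\left(O,t \right)} = \frac{1}{-2 + O}$
$\sqrt{T{\left(-103,-218 \right)} + v{\left(62 - -79 \right)}} = \sqrt{\frac{1}{-2 - 103} + \left(3 + 2 \left(62 - -79\right)\right)} = \sqrt{\frac{1}{-105} + \left(3 + 2 \left(62 + 79\right)\right)} = \sqrt{- \frac{1}{105} + \left(3 + 2 \cdot 141\right)} = \sqrt{- \frac{1}{105} + \left(3 + 282\right)} = \sqrt{- \frac{1}{105} + 285} = \sqrt{\frac{29924}{105}} = \frac{2 \sqrt{785505}}{105}$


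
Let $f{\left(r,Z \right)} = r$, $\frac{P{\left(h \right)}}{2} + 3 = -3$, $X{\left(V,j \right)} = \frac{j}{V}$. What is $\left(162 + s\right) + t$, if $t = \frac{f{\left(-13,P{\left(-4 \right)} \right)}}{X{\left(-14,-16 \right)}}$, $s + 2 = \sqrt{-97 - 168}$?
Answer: $\frac{1189}{8} + i \sqrt{265} \approx 148.63 + 16.279 i$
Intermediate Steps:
$s = -2 + i \sqrt{265}$ ($s = -2 + \sqrt{-97 - 168} = -2 + \sqrt{-265} = -2 + i \sqrt{265} \approx -2.0 + 16.279 i$)
$P{\left(h \right)} = -12$ ($P{\left(h \right)} = -6 + 2 \left(-3\right) = -6 - 6 = -12$)
$t = - \frac{91}{8}$ ($t = - \frac{13}{\left(-16\right) \frac{1}{-14}} = - \frac{13}{\left(-16\right) \left(- \frac{1}{14}\right)} = - \frac{13}{\frac{8}{7}} = \left(-13\right) \frac{7}{8} = - \frac{91}{8} \approx -11.375$)
$\left(162 + s\right) + t = \left(162 - \left(2 - i \sqrt{265}\right)\right) - \frac{91}{8} = \left(160 + i \sqrt{265}\right) - \frac{91}{8} = \frac{1189}{8} + i \sqrt{265}$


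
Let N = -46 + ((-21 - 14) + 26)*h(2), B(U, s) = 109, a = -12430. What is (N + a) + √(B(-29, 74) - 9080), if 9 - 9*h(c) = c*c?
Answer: -12481 + I*√8971 ≈ -12481.0 + 94.715*I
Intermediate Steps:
h(c) = 1 - c²/9 (h(c) = 1 - c*c/9 = 1 - c²/9)
N = -51 (N = -46 + ((-21 - 14) + 26)*(1 - ⅑*2²) = -46 + (-35 + 26)*(1 - ⅑*4) = -46 - 9*(1 - 4/9) = -46 - 9*5/9 = -46 - 5 = -51)
(N + a) + √(B(-29, 74) - 9080) = (-51 - 12430) + √(109 - 9080) = -12481 + √(-8971) = -12481 + I*√8971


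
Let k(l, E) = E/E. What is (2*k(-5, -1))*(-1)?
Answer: -2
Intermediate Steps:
k(l, E) = 1
(2*k(-5, -1))*(-1) = (2*1)*(-1) = 2*(-1) = -2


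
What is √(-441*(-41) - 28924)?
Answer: I*√10843 ≈ 104.13*I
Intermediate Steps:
√(-441*(-41) - 28924) = √(18081 - 28924) = √(-10843) = I*√10843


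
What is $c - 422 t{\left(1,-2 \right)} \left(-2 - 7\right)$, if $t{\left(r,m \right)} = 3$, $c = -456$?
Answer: $10938$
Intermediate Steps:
$c - 422 t{\left(1,-2 \right)} \left(-2 - 7\right) = -456 - 422 \cdot 3 \left(-2 - 7\right) = -456 - 422 \cdot 3 \left(-9\right) = -456 - -11394 = -456 + 11394 = 10938$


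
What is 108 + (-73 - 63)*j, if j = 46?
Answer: -6148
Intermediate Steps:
108 + (-73 - 63)*j = 108 + (-73 - 63)*46 = 108 - 136*46 = 108 - 6256 = -6148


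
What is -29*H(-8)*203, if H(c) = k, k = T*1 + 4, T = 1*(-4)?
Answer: 0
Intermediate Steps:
T = -4
k = 0 (k = -4*1 + 4 = -4 + 4 = 0)
H(c) = 0
-29*H(-8)*203 = -29*0*203 = 0*203 = 0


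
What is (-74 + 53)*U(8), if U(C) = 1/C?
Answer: -21/8 ≈ -2.6250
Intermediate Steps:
(-74 + 53)*U(8) = (-74 + 53)/8 = -21*1/8 = -21/8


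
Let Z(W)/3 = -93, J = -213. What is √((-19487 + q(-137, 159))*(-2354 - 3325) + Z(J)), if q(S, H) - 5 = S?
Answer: 3*√12379558 ≈ 10555.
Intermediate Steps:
q(S, H) = 5 + S
Z(W) = -279 (Z(W) = 3*(-93) = -279)
√((-19487 + q(-137, 159))*(-2354 - 3325) + Z(J)) = √((-19487 + (5 - 137))*(-2354 - 3325) - 279) = √((-19487 - 132)*(-5679) - 279) = √(-19619*(-5679) - 279) = √(111416301 - 279) = √111416022 = 3*√12379558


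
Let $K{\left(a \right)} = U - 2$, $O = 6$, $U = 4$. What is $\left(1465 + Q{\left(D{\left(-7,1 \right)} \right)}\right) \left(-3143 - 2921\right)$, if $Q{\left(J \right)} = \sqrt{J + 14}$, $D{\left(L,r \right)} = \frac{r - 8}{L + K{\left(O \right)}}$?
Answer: $-8883760 - \frac{6064 \sqrt{385}}{5} \approx -8.9076 \cdot 10^{6}$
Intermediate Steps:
$K{\left(a \right)} = 2$ ($K{\left(a \right)} = 4 - 2 = 2$)
$D{\left(L,r \right)} = \frac{-8 + r}{2 + L}$ ($D{\left(L,r \right)} = \frac{r - 8}{L + 2} = \frac{-8 + r}{2 + L}$)
$Q{\left(J \right)} = \sqrt{14 + J}$
$\left(1465 + Q{\left(D{\left(-7,1 \right)} \right)}\right) \left(-3143 - 2921\right) = \left(1465 + \sqrt{14 + \frac{-8 + 1}{2 - 7}}\right) \left(-3143 - 2921\right) = \left(1465 + \sqrt{14 + \frac{1}{-5} \left(-7\right)}\right) \left(-6064\right) = \left(1465 + \sqrt{14 - - \frac{7}{5}}\right) \left(-6064\right) = \left(1465 + \sqrt{14 + \frac{7}{5}}\right) \left(-6064\right) = \left(1465 + \sqrt{\frac{77}{5}}\right) \left(-6064\right) = \left(1465 + \frac{\sqrt{385}}{5}\right) \left(-6064\right) = -8883760 - \frac{6064 \sqrt{385}}{5}$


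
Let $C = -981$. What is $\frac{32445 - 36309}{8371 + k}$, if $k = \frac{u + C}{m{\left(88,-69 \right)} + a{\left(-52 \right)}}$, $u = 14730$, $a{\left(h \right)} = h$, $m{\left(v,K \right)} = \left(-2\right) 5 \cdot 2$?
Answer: $- \frac{92736}{196321} \approx -0.47237$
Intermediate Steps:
$m{\left(v,K \right)} = -20$ ($m{\left(v,K \right)} = \left(-10\right) 2 = -20$)
$k = - \frac{4583}{24}$ ($k = \frac{14730 - 981}{-20 - 52} = \frac{13749}{-72} = 13749 \left(- \frac{1}{72}\right) = - \frac{4583}{24} \approx -190.96$)
$\frac{32445 - 36309}{8371 + k} = \frac{32445 - 36309}{8371 - \frac{4583}{24}} = - \frac{3864}{\frac{196321}{24}} = \left(-3864\right) \frac{24}{196321} = - \frac{92736}{196321}$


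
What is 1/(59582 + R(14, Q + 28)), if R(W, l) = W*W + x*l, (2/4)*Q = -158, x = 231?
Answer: -1/6750 ≈ -0.00014815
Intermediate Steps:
Q = -316 (Q = 2*(-158) = -316)
R(W, l) = W**2 + 231*l (R(W, l) = W*W + 231*l = W**2 + 231*l)
1/(59582 + R(14, Q + 28)) = 1/(59582 + (14**2 + 231*(-316 + 28))) = 1/(59582 + (196 + 231*(-288))) = 1/(59582 + (196 - 66528)) = 1/(59582 - 66332) = 1/(-6750) = -1/6750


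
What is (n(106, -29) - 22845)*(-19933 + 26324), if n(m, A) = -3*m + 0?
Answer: -148034733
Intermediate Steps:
n(m, A) = -3*m
(n(106, -29) - 22845)*(-19933 + 26324) = (-3*106 - 22845)*(-19933 + 26324) = (-318 - 22845)*6391 = -23163*6391 = -148034733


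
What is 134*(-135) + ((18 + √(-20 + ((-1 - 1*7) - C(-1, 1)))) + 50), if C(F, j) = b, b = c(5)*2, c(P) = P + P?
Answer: -18022 + 4*I*√3 ≈ -18022.0 + 6.9282*I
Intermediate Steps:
c(P) = 2*P
b = 20 (b = (2*5)*2 = 10*2 = 20)
C(F, j) = 20
134*(-135) + ((18 + √(-20 + ((-1 - 1*7) - C(-1, 1)))) + 50) = 134*(-135) + ((18 + √(-20 + ((-1 - 1*7) - 1*20))) + 50) = -18090 + ((18 + √(-20 + ((-1 - 7) - 20))) + 50) = -18090 + ((18 + √(-20 + (-8 - 20))) + 50) = -18090 + ((18 + √(-20 - 28)) + 50) = -18090 + ((18 + √(-48)) + 50) = -18090 + ((18 + 4*I*√3) + 50) = -18090 + (68 + 4*I*√3) = -18022 + 4*I*√3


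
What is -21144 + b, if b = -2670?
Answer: -23814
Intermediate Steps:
-21144 + b = -21144 - 2670 = -23814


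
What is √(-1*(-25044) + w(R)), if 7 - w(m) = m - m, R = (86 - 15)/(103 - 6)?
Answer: √25051 ≈ 158.28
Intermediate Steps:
R = 71/97 ≈ 0.73196
w(m) = 7 (w(m) = 7 - (m - m) = 7 - 1*0 = 7 + 0 = 7)
√(-1*(-25044) + w(R)) = √(-1*(-25044) + 7) = √(25044 + 7) = √25051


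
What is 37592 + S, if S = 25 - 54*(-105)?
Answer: 43287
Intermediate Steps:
S = 5695 (S = 25 + 5670 = 5695)
37592 + S = 37592 + 5695 = 43287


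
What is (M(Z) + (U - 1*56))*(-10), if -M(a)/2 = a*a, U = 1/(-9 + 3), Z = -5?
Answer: 3185/3 ≈ 1061.7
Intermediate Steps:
U = -⅙ (U = 1/(-6) = -⅙ ≈ -0.16667)
M(a) = -2*a² (M(a) = -2*a*a = -2*a²)
(M(Z) + (U - 1*56))*(-10) = (-2*(-5)² + (-⅙ - 1*56))*(-10) = (-2*25 + (-⅙ - 56))*(-10) = (-50 - 337/6)*(-10) = -637/6*(-10) = 3185/3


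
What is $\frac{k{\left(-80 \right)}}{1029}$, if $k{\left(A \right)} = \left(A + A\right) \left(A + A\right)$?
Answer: $\frac{25600}{1029} \approx 24.879$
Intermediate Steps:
$k{\left(A \right)} = 4 A^{2}$ ($k{\left(A \right)} = 2 A 2 A = 4 A^{2}$)
$\frac{k{\left(-80 \right)}}{1029} = \frac{4 \left(-80\right)^{2}}{1029} = 4 \cdot 6400 \cdot \frac{1}{1029} = 25600 \cdot \frac{1}{1029} = \frac{25600}{1029}$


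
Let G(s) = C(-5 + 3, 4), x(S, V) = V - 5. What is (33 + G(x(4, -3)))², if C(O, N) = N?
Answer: 1369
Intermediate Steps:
x(S, V) = -5 + V
G(s) = 4
(33 + G(x(4, -3)))² = (33 + 4)² = 37² = 1369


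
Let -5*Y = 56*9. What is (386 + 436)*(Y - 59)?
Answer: -656778/5 ≈ -1.3136e+5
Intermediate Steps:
Y = -504/5 (Y = -56*9/5 = -⅕*504 = -504/5 ≈ -100.80)
(386 + 436)*(Y - 59) = (386 + 436)*(-504/5 - 59) = 822*(-799/5) = -656778/5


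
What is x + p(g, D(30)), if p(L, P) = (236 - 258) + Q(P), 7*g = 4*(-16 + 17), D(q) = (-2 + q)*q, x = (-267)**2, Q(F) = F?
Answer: 72107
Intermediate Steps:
x = 71289
D(q) = q*(-2 + q)
g = 4/7 (g = (4*(-16 + 17))/7 = (4*1)/7 = (1/7)*4 = 4/7 ≈ 0.57143)
p(L, P) = -22 + P (p(L, P) = (236 - 258) + P = -22 + P)
x + p(g, D(30)) = 71289 + (-22 + 30*(-2 + 30)) = 71289 + (-22 + 30*28) = 71289 + (-22 + 840) = 71289 + 818 = 72107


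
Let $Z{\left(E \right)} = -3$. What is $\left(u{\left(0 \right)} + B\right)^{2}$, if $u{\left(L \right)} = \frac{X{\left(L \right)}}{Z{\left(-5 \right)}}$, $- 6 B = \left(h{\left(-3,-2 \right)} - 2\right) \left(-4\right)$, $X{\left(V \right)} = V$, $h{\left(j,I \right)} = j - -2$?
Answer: $4$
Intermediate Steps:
$h{\left(j,I \right)} = 2 + j$ ($h{\left(j,I \right)} = j + 2 = 2 + j$)
$B = -2$ ($B = - \frac{\left(\left(2 - 3\right) - 2\right) \left(-4\right)}{6} = - \frac{\left(-1 - 2\right) \left(-4\right)}{6} = - \frac{\left(-3\right) \left(-4\right)}{6} = \left(- \frac{1}{6}\right) 12 = -2$)
$u{\left(L \right)} = - \frac{L}{3}$ ($u{\left(L \right)} = \frac{L}{-3} = L \left(- \frac{1}{3}\right) = - \frac{L}{3}$)
$\left(u{\left(0 \right)} + B\right)^{2} = \left(\left(- \frac{1}{3}\right) 0 - 2\right)^{2} = \left(0 - 2\right)^{2} = \left(-2\right)^{2} = 4$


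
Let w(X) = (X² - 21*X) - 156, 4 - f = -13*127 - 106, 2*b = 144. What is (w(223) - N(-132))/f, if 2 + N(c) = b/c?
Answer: 164606/6457 ≈ 25.493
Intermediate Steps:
b = 72 (b = (½)*144 = 72)
f = 1761 (f = 4 - (-13*127 - 106) = 4 - (-1651 - 106) = 4 - 1*(-1757) = 4 + 1757 = 1761)
N(c) = -2 + 72/c
w(X) = -156 + X² - 21*X
(w(223) - N(-132))/f = ((-156 + 223² - 21*223) - (-2 + 72/(-132)))/1761 = ((-156 + 49729 - 4683) - (-2 + 72*(-1/132)))*(1/1761) = (44890 - (-2 - 6/11))*(1/1761) = (44890 - 1*(-28/11))*(1/1761) = (44890 + 28/11)*(1/1761) = (493818/11)*(1/1761) = 164606/6457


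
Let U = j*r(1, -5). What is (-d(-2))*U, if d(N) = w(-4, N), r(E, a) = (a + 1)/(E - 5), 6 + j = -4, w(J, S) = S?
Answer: -20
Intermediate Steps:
j = -10 (j = -6 - 4 = -10)
r(E, a) = (1 + a)/(-5 + E)
d(N) = N
U = -10 (U = -10*(1 - 5)/(-5 + 1) = -10*(-4)/(-4) = -(-5)*(-4)/2 = -10*1 = -10)
(-d(-2))*U = -1*(-2)*(-10) = 2*(-10) = -20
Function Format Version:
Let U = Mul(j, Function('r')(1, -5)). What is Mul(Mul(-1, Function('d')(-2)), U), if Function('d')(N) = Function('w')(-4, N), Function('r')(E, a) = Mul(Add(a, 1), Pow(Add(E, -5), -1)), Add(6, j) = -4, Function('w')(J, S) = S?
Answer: -20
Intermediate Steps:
j = -10 (j = Add(-6, -4) = -10)
Function('r')(E, a) = Mul(Pow(Add(-5, E), -1), Add(1, a)) (Function('r')(E, a) = Mul(Add(1, a), Pow(Add(-5, E), -1)) = Mul(Pow(Add(-5, E), -1), Add(1, a)))
Function('d')(N) = N
U = -10 (U = Mul(-10, Mul(Pow(Add(-5, 1), -1), Add(1, -5))) = Mul(-10, Mul(Pow(-4, -1), -4)) = Mul(-10, Mul(Rational(-1, 4), -4)) = Mul(-10, 1) = -10)
Mul(Mul(-1, Function('d')(-2)), U) = Mul(Mul(-1, -2), -10) = Mul(2, -10) = -20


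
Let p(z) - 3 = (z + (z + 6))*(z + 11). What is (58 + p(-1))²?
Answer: 10201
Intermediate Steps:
p(z) = 3 + (6 + 2*z)*(11 + z) (p(z) = 3 + (z + (z + 6))*(z + 11) = 3 + (z + (6 + z))*(11 + z) = 3 + (6 + 2*z)*(11 + z))
(58 + p(-1))² = (58 + (69 + 2*(-1)² + 28*(-1)))² = (58 + (69 + 2*1 - 28))² = (58 + (69 + 2 - 28))² = (58 + 43)² = 101² = 10201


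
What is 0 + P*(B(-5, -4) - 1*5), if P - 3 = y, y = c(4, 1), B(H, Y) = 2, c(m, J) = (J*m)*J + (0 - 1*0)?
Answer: -21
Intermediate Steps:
c(m, J) = m*J² (c(m, J) = m*J² + (0 + 0) = m*J² + 0 = m*J²)
y = 4 (y = 4*1² = 4*1 = 4)
P = 7 (P = 3 + 4 = 7)
0 + P*(B(-5, -4) - 1*5) = 0 + 7*(2 - 1*5) = 0 + 7*(2 - 5) = 0 + 7*(-3) = 0 - 21 = -21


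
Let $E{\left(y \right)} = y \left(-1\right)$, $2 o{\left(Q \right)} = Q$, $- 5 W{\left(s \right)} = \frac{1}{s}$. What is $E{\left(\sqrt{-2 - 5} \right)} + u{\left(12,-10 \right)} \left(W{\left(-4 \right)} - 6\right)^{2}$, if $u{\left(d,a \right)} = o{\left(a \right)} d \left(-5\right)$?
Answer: $\frac{42483}{4} - i \sqrt{7} \approx 10621.0 - 2.6458 i$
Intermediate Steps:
$W{\left(s \right)} = - \frac{1}{5 s}$
$o{\left(Q \right)} = \frac{Q}{2}$
$u{\left(d,a \right)} = - \frac{5 a d}{2}$ ($u{\left(d,a \right)} = \frac{a}{2} d \left(-5\right) = \frac{a d}{2} \left(-5\right) = - \frac{5 a d}{2}$)
$E{\left(y \right)} = - y$
$E{\left(\sqrt{-2 - 5} \right)} + u{\left(12,-10 \right)} \left(W{\left(-4 \right)} - 6\right)^{2} = - \sqrt{-2 - 5} + \left(- \frac{5}{2}\right) \left(-10\right) 12 \left(- \frac{1}{5 \left(-4\right)} - 6\right)^{2} = - \sqrt{-7} + 300 \left(\left(- \frac{1}{5}\right) \left(- \frac{1}{4}\right) - 6\right)^{2} = - i \sqrt{7} + 300 \left(\frac{1}{20} - 6\right)^{2} = - i \sqrt{7} + 300 \left(- \frac{119}{20}\right)^{2} = - i \sqrt{7} + 300 \cdot \frac{14161}{400} = - i \sqrt{7} + \frac{42483}{4} = \frac{42483}{4} - i \sqrt{7}$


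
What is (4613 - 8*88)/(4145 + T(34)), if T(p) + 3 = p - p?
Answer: 3909/4142 ≈ 0.94375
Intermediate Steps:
T(p) = -3 (T(p) = -3 + (p - p) = -3 + 0 = -3)
(4613 - 8*88)/(4145 + T(34)) = (4613 - 8*88)/(4145 - 3) = (4613 - 704)/4142 = 3909*(1/4142) = 3909/4142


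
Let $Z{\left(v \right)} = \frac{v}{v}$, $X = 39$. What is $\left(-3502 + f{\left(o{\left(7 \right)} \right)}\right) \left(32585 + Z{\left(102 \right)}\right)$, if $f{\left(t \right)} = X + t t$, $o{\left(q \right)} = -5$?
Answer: $-112030668$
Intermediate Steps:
$f{\left(t \right)} = 39 + t^{2}$ ($f{\left(t \right)} = 39 + t t = 39 + t^{2}$)
$Z{\left(v \right)} = 1$
$\left(-3502 + f{\left(o{\left(7 \right)} \right)}\right) \left(32585 + Z{\left(102 \right)}\right) = \left(-3502 + \left(39 + \left(-5\right)^{2}\right)\right) \left(32585 + 1\right) = \left(-3502 + \left(39 + 25\right)\right) 32586 = \left(-3502 + 64\right) 32586 = \left(-3438\right) 32586 = -112030668$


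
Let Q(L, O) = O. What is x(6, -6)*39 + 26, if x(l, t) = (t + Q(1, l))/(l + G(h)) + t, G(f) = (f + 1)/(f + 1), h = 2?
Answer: -208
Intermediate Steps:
G(f) = 1 (G(f) = (1 + f)/(1 + f) = 1)
x(l, t) = t + (l + t)/(1 + l) (x(l, t) = (t + l)/(l + 1) + t = (l + t)/(1 + l) + t = t + (l + t)/(1 + l))
x(6, -6)*39 + 26 = ((6 + 2*(-6) + 6*(-6))/(1 + 6))*39 + 26 = ((6 - 12 - 36)/7)*39 + 26 = ((⅐)*(-42))*39 + 26 = -6*39 + 26 = -234 + 26 = -208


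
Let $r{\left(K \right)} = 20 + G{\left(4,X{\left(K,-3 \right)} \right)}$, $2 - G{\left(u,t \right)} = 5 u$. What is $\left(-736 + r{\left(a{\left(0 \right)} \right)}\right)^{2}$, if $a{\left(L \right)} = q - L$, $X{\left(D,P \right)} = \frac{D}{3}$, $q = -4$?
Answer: $538756$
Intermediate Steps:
$X{\left(D,P \right)} = \frac{D}{3}$ ($X{\left(D,P \right)} = D \frac{1}{3} = \frac{D}{3}$)
$G{\left(u,t \right)} = 2 - 5 u$
$a{\left(L \right)} = -4 - L$
$r{\left(K \right)} = 2$ ($r{\left(K \right)} = 20 + \left(2 - 20\right) = 20 - 18 = 2$)
$\left(-736 + r{\left(a{\left(0 \right)} \right)}\right)^{2} = \left(-736 + 2\right)^{2} = \left(-734\right)^{2} = 538756$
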